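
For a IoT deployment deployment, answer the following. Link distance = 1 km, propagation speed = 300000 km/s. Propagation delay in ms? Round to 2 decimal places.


Given: distance = 1 km, speed = 300000 km/s
Delay = distance / speed = 1 / 300000 seconds
Delay in ms = 1 * 1000 / 300000
Delay = 0.0033 ms
Rounded to 2 dp = 0.00 ms

0.00


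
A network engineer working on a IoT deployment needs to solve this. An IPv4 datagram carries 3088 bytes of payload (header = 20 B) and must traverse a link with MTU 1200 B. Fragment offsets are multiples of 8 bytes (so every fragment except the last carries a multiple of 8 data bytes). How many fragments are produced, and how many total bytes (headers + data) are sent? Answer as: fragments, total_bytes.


Max data per non-final fragment = floor((MTU - header)/8)*8 = floor((1200 - 20)/8)*8 = floor(1180/8)*8 = 1176 B
Final fragment needs no 8-byte alignment: it can carry up to MTU - header = 1180 B
Non-final fragments needed = ceil((payload - 1180) / 1176) = ceil(1908/1176) = ceil(1.6224) = 2
Number of fragments = 2 + 1 = 3
Fragment sizes (data): 2 * 1176 B + 736 B (last, 736 <= 1180 OK)
Total bytes sent = payload + n_frags * header = 3088 + 3*20 = 3088 + 60 = 3148 B

3, 3148


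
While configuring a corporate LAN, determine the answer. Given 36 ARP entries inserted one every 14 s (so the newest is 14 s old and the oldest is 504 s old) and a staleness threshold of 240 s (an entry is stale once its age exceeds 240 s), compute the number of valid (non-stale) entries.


Ages are k * 504/36 s for k = 1..36 (spacing = 14.0000 s).
Entry k is valid iff k * 504/36 <= 240 iff k <= 36 * 240 / 504 = 17.1429
n_valid = floor(17.1429) = 17
(n_stale = 36 - 17 = 19)

17


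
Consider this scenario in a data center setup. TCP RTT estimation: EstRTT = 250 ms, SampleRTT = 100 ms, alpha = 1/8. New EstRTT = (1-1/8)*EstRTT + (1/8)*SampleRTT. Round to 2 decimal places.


Given: EstRTT = 250 ms, SampleRTT = 100 ms, alpha = 1/8
New EstRTT = (1 - alpha) * EstRTT + alpha * SampleRTT
(7/8) * 250 = 218.75
(1/8) * 100 = 12.5
New EstRTT = 218.75 + 12.5 = 231.25 ms -> 231.25 ms (2 dp)

231.25


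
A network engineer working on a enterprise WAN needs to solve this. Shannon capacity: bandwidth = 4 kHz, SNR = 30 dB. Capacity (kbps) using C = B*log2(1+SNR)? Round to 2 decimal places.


Given: B = 4 kHz, SNR = 30 dB
SNR linear = 10^(30/10) = 1000
1 + SNR = 1001
log2(1001) = 9.9672262588
C = 4 * 1000 * 9.9672262588 = 39868.9050 bps
C = 39.868905 kbps -> 39.87 kbps (2 dp)

39.87


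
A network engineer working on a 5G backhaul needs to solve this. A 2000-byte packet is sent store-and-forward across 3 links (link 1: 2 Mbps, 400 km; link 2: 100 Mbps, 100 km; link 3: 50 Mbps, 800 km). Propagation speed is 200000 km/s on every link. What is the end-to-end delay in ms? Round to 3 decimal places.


Packet = 2000 bytes = 16000 bits. Store-and-forward: sum (t_trans + t_prop) per link.
Link 1: t_trans = 16000/(2*10^6) s = 8.0000 ms; t_prop = 400/200000 s = 2.0000 ms; subtotal = 10.0000 ms
Link 2: t_trans = 16000/(100*10^6) s = 0.1600 ms; t_prop = 100/200000 s = 0.5000 ms; subtotal = 0.6600 ms
Link 3: t_trans = 16000/(50*10^6) s = 0.3200 ms; t_prop = 800/200000 s = 4.0000 ms; subtotal = 4.3200 ms
End-to-end = 10.0000 + 0.6600 + 4.3200 = 14.9800 ms -> 14.980 ms (3 dp)

14.980


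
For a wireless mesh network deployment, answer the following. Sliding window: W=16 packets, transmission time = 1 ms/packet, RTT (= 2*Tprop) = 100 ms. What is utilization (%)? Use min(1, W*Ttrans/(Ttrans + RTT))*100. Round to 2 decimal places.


Given: W = 16, Ttrans = 1 ms, RTT = 100 ms (= 2 * Tprop, Tprop = 50 ms)
Cycle time = Ttrans + RTT = 1 + 100 = 101 ms (first packet sent until its ACK returns)
W * Ttrans = 16 * 1 = 16 ms of sending per cycle
W * Ttrans / (Ttrans + RTT) = 16 / 101 = 0.158416
U = min(1, 0.158416) = 0.158416
U% = 15.84%

15.84


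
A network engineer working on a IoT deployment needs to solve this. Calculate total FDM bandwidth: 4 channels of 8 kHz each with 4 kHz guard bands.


Given: 4 channels, 8 kHz each, guard = 4 kHz
Channel bandwidth = 4 * 8 = 32 kHz
Guard bands = 3 gaps * 4 kHz = 12 kHz
Total = 32 + 12 = 44 kHz

44


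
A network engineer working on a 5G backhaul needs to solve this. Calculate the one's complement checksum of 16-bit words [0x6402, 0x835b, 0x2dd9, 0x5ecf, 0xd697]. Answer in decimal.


Given words: [0x6402, 0x835b, 0x2dd9, 0x5ecf, 0xd697]
Step 1: Sum all words
Raw sum = 25602 + 33627 + 11737 + 24271 + 54935 = 150172
Step 2: Fold carry: (19100 + 2) = 19102
One's complement = ~19102 & 0xFFFF = 46433

46433


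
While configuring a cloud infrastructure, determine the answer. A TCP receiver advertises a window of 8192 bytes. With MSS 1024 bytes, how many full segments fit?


Given: RWND = 8192 bytes, MSS = 1024 bytes
Full segments = floor(RWND / MSS)
Full segments = floor(8192 / 1024)
Full segments = floor(8.0) = 8

8


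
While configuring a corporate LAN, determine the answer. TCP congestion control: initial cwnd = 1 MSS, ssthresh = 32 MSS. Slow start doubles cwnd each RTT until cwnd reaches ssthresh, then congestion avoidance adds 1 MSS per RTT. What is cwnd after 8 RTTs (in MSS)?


RTT 0: cwnd = 1 MSS (initial)
RTT 1: cwnd = 2 MSS (slow start, doubled)
RTT 2: cwnd = 4 MSS (slow start, doubled)
RTT 3: cwnd = 8 MSS (slow start, doubled)
RTT 4: cwnd = 16 MSS (slow start, doubled)
RTT 5: cwnd = 32 MSS (slow start, doubled)
RTT 6: cwnd = 33 MSS (congestion avoidance, +1)
RTT 7: cwnd = 34 MSS (congestion avoidance, +1)
RTT 8: cwnd = 35 MSS (congestion avoidance, +1)

35


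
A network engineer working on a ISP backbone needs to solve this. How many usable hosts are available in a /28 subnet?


Given: subnet mask /28
Host bits = 32 - 28 = 4
Total addresses = 2^4 = 16
Usable hosts = 16 - 2 (network + broadcast) = 14

14


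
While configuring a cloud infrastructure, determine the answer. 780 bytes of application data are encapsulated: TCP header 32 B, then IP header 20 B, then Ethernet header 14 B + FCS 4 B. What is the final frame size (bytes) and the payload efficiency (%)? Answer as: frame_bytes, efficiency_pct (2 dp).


TCP segment = 780 + 32 = 812 B
IP packet = 812 + 20 = 832 B
Ethernet frame = 832 + 14 + 4 = 850 B
Efficiency = app / frame = 780 / 850 = 0.917647 = 91.7647% -> 91.76% (2 dp)

850, 91.76


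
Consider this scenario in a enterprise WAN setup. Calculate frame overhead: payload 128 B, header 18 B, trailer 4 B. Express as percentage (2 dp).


Given: payload = 128 B, header = 18 B, trailer = 4 B
Overhead bytes = header + trailer = 18 + 4 = 22
Total frame = payload + overhead = 128 + 22 = 150
Overhead % = 22 / 150 * 100 = 14.6667% -> 14.67% (2 dp)

14.67


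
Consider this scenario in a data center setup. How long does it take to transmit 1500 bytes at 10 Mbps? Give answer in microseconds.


Given: packet = 1500 bytes, bandwidth = 10 Mbps
Packet in bits = 1500 * 8 = 12000 bits
Bandwidth = 10 * 10^6 = 10000000 bps
Time = 12000 / 10000000 seconds
Time in us = 12000 * 10^6 / 10000000 = 1200

1200


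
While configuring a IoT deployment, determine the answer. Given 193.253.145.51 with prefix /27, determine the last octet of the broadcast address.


Given: IP = 193.253.145.51, prefix = /27
Host bits = 32 - 27 = 5
Network last octet = 51 AND mask = 32
Host part size = 2^5 - 1 = 31
Broadcast last octet = 32 OR 31 = 63

63


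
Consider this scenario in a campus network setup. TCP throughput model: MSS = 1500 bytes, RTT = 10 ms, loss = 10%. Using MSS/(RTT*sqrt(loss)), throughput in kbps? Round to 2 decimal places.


Given: MSS = 1500 bytes, RTT = 10 ms, loss = 10%
RTT in seconds = 10 / 1000 = 0.01
Loss rate = 10% = 0.1
sqrt(loss) = sqrt(0.1) = 0.316227766017
Throughput (bytes/s) = 1500 / (0.01 * 0.316227766017) = 474341.6490
Throughput (kbps) = 474341.6490 * 8 / 1000 = 3794.733192 -> 3794.73 kbps (2 dp)

3794.73


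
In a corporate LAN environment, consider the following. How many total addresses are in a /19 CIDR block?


Given: CIDR prefix /19
Host bits = 32 - 19 = 13
Total addresses = 2^13 = 8192

8192


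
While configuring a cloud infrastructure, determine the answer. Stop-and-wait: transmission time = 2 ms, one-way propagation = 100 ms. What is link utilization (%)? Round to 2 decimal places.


Given: Ttrans = 2 ms, Tprop = 100 ms
RTT = 2 * Tprop = 2 * 100 = 200 ms
U = Ttrans / (Ttrans + RTT)
U = 2 / (2 + 200)
U = 2 / 202 = 0.009901
U% = 0.99%

0.99


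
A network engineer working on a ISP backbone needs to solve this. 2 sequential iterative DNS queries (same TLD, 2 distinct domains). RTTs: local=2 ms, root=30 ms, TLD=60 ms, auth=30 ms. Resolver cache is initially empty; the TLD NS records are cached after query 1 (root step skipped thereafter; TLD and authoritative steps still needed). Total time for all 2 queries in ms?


Lookup 1 (cold cache): local + root + TLD + auth = 2 + 30 + 60 + 30 = 122 ms
Lookups 2..2 (TLD NS cached -> skip root; new domain -> still ask TLD and auth): local + TLD + auth = 2 + 60 + 30 = 92 ms each
Remaining 1 lookups: 1 * 92 = 92 ms
Total = 122 + 92 = 214 ms

214


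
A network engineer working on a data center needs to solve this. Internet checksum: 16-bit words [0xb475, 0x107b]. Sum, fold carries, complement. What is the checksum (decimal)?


Given words: [0xb475, 0x107b]
Step 1: Sum all words
Raw sum = 46197 + 4219 = 50416
One's complement = ~50416 & 0xFFFF = 15119

15119


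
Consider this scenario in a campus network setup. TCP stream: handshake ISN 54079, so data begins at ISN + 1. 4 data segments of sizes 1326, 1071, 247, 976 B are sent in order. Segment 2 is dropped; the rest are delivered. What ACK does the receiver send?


SYN uses sequence number 54079; first data byte = ISN + 1 = 54080.
Segment 1: SEQ = 54080, len = 1326 B, covers [54080, 55405]
Segment 2: SEQ = 55406, len = 1071 B, covers [55406, 56476] [LOST]
Segment 3: SEQ = 56477, len = 247 B, covers [56477, 56723]
Segment 4: SEQ = 56724, len = 976 B, covers [56724, 57699]
In-order data received: bytes [54080, 55405] (segments 1..1).
Segment 2 missing -> gap begins at byte 55406; later segments buffered out of order.
Cumulative ACK = next expected in-order byte = 54080 + 1326 = 55406

55406


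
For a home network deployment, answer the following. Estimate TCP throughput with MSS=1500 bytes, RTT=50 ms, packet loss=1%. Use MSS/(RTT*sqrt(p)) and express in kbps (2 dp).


Given: MSS = 1500 bytes, RTT = 50 ms, loss = 1%
RTT in seconds = 50 / 1000 = 0.05
Loss rate = 1% = 0.01
sqrt(loss) = sqrt(0.01) = 0.1
Throughput (bytes/s) = 1500 / (0.05 * 0.1) = 300000.0000
Throughput (kbps) = 300000.0000 * 8 / 1000 = 2400.000000 -> 2400.00 kbps (2 dp)

2400.00


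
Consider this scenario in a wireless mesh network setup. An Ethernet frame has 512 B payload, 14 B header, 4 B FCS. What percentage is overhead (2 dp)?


Given: payload = 512 B, header = 14 B, trailer = 4 B
Overhead bytes = header + trailer = 14 + 4 = 18
Total frame = payload + overhead = 512 + 18 = 530
Overhead % = 18 / 530 * 100 = 3.3962% -> 3.40% (2 dp)

3.40


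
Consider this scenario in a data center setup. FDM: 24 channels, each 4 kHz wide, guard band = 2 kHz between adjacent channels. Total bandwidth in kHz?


Given: 24 channels, 4 kHz each, guard = 2 kHz
Channel bandwidth = 24 * 4 = 96 kHz
Guard bands = 23 gaps * 2 kHz = 46 kHz
Total = 96 + 46 = 142 kHz

142


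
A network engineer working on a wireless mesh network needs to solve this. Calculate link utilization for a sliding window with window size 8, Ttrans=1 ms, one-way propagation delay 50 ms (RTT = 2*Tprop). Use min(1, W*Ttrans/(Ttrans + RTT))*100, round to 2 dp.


Given: W = 8, Ttrans = 1 ms, RTT = 100 ms (= 2 * Tprop, Tprop = 50 ms)
Cycle time = Ttrans + RTT = 1 + 100 = 101 ms (first packet sent until its ACK returns)
W * Ttrans = 8 * 1 = 8 ms of sending per cycle
W * Ttrans / (Ttrans + RTT) = 8 / 101 = 0.079208
U = min(1, 0.079208) = 0.079208
U% = 7.92%

7.92


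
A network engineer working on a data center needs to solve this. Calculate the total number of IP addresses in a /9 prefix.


Given: CIDR prefix /9
Host bits = 32 - 9 = 23
Total addresses = 2^23 = 8388608

8388608


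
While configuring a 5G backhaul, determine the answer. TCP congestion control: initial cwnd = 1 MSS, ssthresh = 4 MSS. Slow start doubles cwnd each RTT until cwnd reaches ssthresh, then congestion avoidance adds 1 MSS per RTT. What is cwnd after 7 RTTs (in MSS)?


RTT 0: cwnd = 1 MSS (initial)
RTT 1: cwnd = 2 MSS (slow start, doubled)
RTT 2: cwnd = 4 MSS (slow start, doubled)
RTT 3: cwnd = 5 MSS (congestion avoidance, +1)
RTT 4: cwnd = 6 MSS (congestion avoidance, +1)
RTT 5: cwnd = 7 MSS (congestion avoidance, +1)
RTT 6: cwnd = 8 MSS (congestion avoidance, +1)
RTT 7: cwnd = 9 MSS (congestion avoidance, +1)

9


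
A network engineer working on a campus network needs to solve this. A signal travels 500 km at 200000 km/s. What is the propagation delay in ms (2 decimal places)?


Given: distance = 500 km, speed = 200000 km/s
Delay = distance / speed = 500 / 200000 seconds
Delay in ms = 500 * 1000 / 200000
Delay = 2.5000 ms
Rounded to 2 dp = 2.50 ms

2.50


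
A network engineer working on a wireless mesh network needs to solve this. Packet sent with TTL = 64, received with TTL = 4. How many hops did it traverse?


Given: initial TTL = 64, received TTL = 4
Hops = initial TTL - received TTL
Hops = 64 - 4 = 60

60


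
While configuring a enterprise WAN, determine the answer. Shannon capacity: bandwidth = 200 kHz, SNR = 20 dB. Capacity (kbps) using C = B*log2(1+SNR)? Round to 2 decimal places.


Given: B = 200 kHz, SNR = 20 dB
SNR linear = 10^(20/10) = 100
1 + SNR = 101
log2(101) = 6.6582114828
C = 200 * 1000 * 6.6582114828 = 1331642.2966 bps
C = 1331.642297 kbps -> 1331.64 kbps (2 dp)

1331.64


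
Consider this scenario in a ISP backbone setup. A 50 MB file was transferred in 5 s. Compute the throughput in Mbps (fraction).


Given: file = 50 MB, time = 5 s
File in Mb = 50 * 8 = 400 Mb
Throughput = 400 / 5 Mbps
Throughput = 80 Mbps

80


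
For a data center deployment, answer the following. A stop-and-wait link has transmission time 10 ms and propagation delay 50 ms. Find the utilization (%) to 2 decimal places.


Given: Ttrans = 10 ms, Tprop = 50 ms
RTT = 2 * Tprop = 2 * 50 = 100 ms
U = Ttrans / (Ttrans + RTT)
U = 10 / (10 + 100)
U = 10 / 110 = 0.090909
U% = 9.09%

9.09


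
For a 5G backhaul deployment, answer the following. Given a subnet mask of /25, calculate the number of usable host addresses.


Given: subnet mask /25
Host bits = 32 - 25 = 7
Total addresses = 2^7 = 128
Usable hosts = 128 - 2 (network + broadcast) = 126

126


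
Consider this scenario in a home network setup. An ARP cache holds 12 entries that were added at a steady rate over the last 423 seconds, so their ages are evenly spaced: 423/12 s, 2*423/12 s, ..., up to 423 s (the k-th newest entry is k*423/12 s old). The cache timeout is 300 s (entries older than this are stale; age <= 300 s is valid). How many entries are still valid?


Ages are k * 423/12 s for k = 1..12 (spacing = 35.2500 s).
Entry k is valid iff k * 423/12 <= 300 iff k <= 12 * 300 / 423 = 8.5106
n_valid = floor(8.5106) = 8
(n_stale = 12 - 8 = 4)

8


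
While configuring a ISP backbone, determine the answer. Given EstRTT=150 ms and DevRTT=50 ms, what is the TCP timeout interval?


Given: EstRTT = 150 ms, DevRTT = 50 ms
Timeout = EstRTT + 4 * DevRTT
4 * DevRTT = 4 * 50 = 200
Timeout = 150 + 200 = 350 ms

350


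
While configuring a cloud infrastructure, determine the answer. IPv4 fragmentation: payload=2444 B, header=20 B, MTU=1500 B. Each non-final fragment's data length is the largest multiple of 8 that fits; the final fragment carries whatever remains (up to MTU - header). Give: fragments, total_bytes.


Max data per non-final fragment = floor((MTU - header)/8)*8 = floor((1500 - 20)/8)*8 = floor(1480/8)*8 = 1480 B
Final fragment needs no 8-byte alignment: it can carry up to MTU - header = 1480 B
Non-final fragments needed = ceil((payload - 1480) / 1480) = ceil(964/1480) = ceil(0.6514) = 1
Number of fragments = 1 + 1 = 2
Fragment sizes (data): 1 * 1480 B + 964 B (last, 964 <= 1480 OK)
Total bytes sent = payload + n_frags * header = 2444 + 2*20 = 2444 + 40 = 2484 B

2, 2484


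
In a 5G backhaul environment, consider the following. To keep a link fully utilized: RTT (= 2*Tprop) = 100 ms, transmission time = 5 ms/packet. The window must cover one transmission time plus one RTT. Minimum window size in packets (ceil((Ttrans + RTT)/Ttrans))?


Given: Ttrans = 5 ms, RTT = 100 ms (= 2 * Tprop, Tprop = 50 ms)
Time until first ACK returns = Ttrans + RTT = 5 + 100 = 105 ms
Need W * Ttrans >= Ttrans + RTT  ->  W >= (Ttrans + RTT) / Ttrans
(Ttrans + RTT) / Ttrans = 105 / 5 = 21
W_min = ceil(21) = 21

21


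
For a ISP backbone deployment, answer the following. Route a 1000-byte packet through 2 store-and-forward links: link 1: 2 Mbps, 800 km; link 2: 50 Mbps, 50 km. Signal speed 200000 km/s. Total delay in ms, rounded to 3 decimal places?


Packet = 1000 bytes = 8000 bits. Store-and-forward: sum (t_trans + t_prop) per link.
Link 1: t_trans = 8000/(2*10^6) s = 4.0000 ms; t_prop = 800/200000 s = 4.0000 ms; subtotal = 8.0000 ms
Link 2: t_trans = 8000/(50*10^6) s = 0.1600 ms; t_prop = 50/200000 s = 0.2500 ms; subtotal = 0.4100 ms
End-to-end = 8.0000 + 0.4100 = 8.4100 ms -> 8.410 ms (3 dp)

8.410


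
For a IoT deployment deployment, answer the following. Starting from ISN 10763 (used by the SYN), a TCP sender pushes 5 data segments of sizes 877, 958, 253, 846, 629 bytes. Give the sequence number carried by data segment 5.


The SYN occupies sequence number ISN = 10763, so the first data byte is ISN + 1 = 10764.
SEQ of data segment i = (ISN + 1) + sum of payload sizes of segments 1..i-1.
Segment 1: SEQ = 10764, payload = 877 bytes
Segment 2: SEQ = 11641, payload = 958 bytes
Segment 3: SEQ = 12599, payload = 253 bytes
Segment 4: SEQ = 12852, payload = 846 bytes
Segment 5: SEQ = 13698, payload = 629 bytes
SEQ of segment 5 = 10764 + 877 + 958 + 253 + 846 = 13698

13698


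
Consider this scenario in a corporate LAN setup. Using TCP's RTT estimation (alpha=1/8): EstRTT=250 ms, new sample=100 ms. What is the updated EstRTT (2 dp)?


Given: EstRTT = 250 ms, SampleRTT = 100 ms, alpha = 1/8
New EstRTT = (1 - alpha) * EstRTT + alpha * SampleRTT
(7/8) * 250 = 218.75
(1/8) * 100 = 12.5
New EstRTT = 218.75 + 12.5 = 231.25 ms -> 231.25 ms (2 dp)

231.25


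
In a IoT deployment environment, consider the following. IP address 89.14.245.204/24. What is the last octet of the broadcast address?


Given: IP = 89.14.245.204, prefix = /24
Host bits = 32 - 24 = 8
Network last octet = 204 AND mask = 0
Host part size = 2^8 - 1 = 255
Broadcast last octet = 0 OR 255 = 255

255


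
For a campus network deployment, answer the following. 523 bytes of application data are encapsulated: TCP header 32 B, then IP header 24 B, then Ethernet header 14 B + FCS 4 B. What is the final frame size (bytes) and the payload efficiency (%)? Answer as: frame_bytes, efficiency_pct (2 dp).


TCP segment = 523 + 32 = 555 B
IP packet = 555 + 24 = 579 B
Ethernet frame = 579 + 14 + 4 = 597 B
Efficiency = app / frame = 523 / 597 = 0.876047 = 87.6047% -> 87.60% (2 dp)

597, 87.60


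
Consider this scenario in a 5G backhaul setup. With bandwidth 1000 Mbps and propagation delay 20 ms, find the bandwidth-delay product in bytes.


Given: bandwidth = 1000 Mbps, delay = 20 ms
BDP in bits = 1000 * 10^6 * 20 / 1000
BDP in bits = 20000000
BDP in bytes = 20000000 / 8 = 2500000

2500000


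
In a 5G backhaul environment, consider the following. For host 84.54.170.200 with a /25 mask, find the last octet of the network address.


Given: IP = 84.54.170.200, prefix = /25
Subnet mask = 255.255.255.128
Last octet of IP: 200
Last octet of mask: 128
Network last octet = 200 AND 128 = 128

128


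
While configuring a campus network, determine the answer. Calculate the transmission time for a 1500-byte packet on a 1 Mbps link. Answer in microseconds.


Given: packet = 1500 bytes, bandwidth = 1 Mbps
Packet in bits = 1500 * 8 = 12000 bits
Bandwidth = 1 * 10^6 = 1000000 bps
Time = 12000 / 1000000 seconds
Time in us = 12000 * 10^6 / 1000000 = 12000

12000


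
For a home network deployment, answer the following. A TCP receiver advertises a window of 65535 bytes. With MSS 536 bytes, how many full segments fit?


Given: RWND = 65535 bytes, MSS = 536 bytes
Full segments = floor(RWND / MSS)
Full segments = floor(65535 / 536)
Full segments = floor(122.2668) = 122

122


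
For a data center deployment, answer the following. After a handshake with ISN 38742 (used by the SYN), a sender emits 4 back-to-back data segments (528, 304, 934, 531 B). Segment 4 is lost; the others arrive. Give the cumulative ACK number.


SYN uses sequence number 38742; first data byte = ISN + 1 = 38743.
Segment 1: SEQ = 38743, len = 528 B, covers [38743, 39270]
Segment 2: SEQ = 39271, len = 304 B, covers [39271, 39574]
Segment 3: SEQ = 39575, len = 934 B, covers [39575, 40508]
Segment 4: SEQ = 40509, len = 531 B, covers [40509, 41039] [LOST]
In-order data received: bytes [38743, 40508] (segments 1..3).
Segment 4 missing -> gap begins at byte 40509.
Cumulative ACK = next expected in-order byte = 38743 + 528 + 304 + 934 = 40509

40509


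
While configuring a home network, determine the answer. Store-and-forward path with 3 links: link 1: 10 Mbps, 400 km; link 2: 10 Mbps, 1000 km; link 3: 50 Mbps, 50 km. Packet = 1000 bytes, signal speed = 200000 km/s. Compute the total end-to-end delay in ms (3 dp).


Packet = 1000 bytes = 8000 bits. Store-and-forward: sum (t_trans + t_prop) per link.
Link 1: t_trans = 8000/(10*10^6) s = 0.8000 ms; t_prop = 400/200000 s = 2.0000 ms; subtotal = 2.8000 ms
Link 2: t_trans = 8000/(10*10^6) s = 0.8000 ms; t_prop = 1000/200000 s = 5.0000 ms; subtotal = 5.8000 ms
Link 3: t_trans = 8000/(50*10^6) s = 0.1600 ms; t_prop = 50/200000 s = 0.2500 ms; subtotal = 0.4100 ms
End-to-end = 2.8000 + 5.8000 + 0.4100 = 9.0100 ms -> 9.010 ms (3 dp)

9.010


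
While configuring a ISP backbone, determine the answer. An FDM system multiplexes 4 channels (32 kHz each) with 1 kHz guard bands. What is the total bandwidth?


Given: 4 channels, 32 kHz each, guard = 1 kHz
Channel bandwidth = 4 * 32 = 128 kHz
Guard bands = 3 gaps * 1 kHz = 3 kHz
Total = 128 + 3 = 131 kHz

131


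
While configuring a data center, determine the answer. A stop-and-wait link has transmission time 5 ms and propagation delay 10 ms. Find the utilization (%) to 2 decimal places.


Given: Ttrans = 5 ms, Tprop = 10 ms
RTT = 2 * Tprop = 2 * 10 = 20 ms
U = Ttrans / (Ttrans + RTT)
U = 5 / (5 + 20)
U = 5 / 25 = 0.2
U% = 20.00%

20.00


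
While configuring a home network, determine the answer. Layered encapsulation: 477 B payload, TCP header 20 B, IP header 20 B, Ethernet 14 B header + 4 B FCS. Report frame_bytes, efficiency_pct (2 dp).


TCP segment = 477 + 20 = 497 B
IP packet = 497 + 20 = 517 B
Ethernet frame = 517 + 14 + 4 = 535 B
Efficiency = app / frame = 477 / 535 = 0.891589 = 89.1589% -> 89.16% (2 dp)

535, 89.16


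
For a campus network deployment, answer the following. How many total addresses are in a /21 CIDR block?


Given: CIDR prefix /21
Host bits = 32 - 21 = 11
Total addresses = 2^11 = 2048

2048


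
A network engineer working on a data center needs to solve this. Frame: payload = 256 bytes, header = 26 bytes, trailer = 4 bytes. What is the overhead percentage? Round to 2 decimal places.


Given: payload = 256 B, header = 26 B, trailer = 4 B
Overhead bytes = header + trailer = 26 + 4 = 30
Total frame = payload + overhead = 256 + 30 = 286
Overhead % = 30 / 286 * 100 = 10.4895% -> 10.49% (2 dp)

10.49


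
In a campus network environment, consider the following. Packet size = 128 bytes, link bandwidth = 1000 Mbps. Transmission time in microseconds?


Given: packet = 128 bytes, bandwidth = 1000 Mbps
Packet in bits = 128 * 8 = 1024 bits
Bandwidth = 1000 * 10^6 = 1000000000 bps
Time = 1024 / 1000000000 seconds
Time in us = 1024 * 10^6 / 1000000000 = 1.024

1.024


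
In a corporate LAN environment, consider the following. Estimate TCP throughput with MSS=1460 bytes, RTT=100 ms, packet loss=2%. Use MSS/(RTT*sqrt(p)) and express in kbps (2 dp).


Given: MSS = 1460 bytes, RTT = 100 ms, loss = 2%
RTT in seconds = 100 / 1000 = 0.1
Loss rate = 2% = 0.02
sqrt(loss) = sqrt(0.02) = 0.141421356237
Throughput (bytes/s) = 1460 / (0.1 * 0.141421356237) = 103237.5901
Throughput (kbps) = 103237.5901 * 8 / 1000 = 825.900720 -> 825.90 kbps (2 dp)

825.90


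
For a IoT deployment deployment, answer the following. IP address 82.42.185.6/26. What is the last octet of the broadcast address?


Given: IP = 82.42.185.6, prefix = /26
Host bits = 32 - 26 = 6
Network last octet = 6 AND mask = 0
Host part size = 2^6 - 1 = 63
Broadcast last octet = 0 OR 63 = 63

63


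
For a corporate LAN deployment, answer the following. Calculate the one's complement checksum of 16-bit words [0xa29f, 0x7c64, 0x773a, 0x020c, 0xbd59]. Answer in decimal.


Given words: [0xa29f, 0x7c64, 0x773a, 0x020c, 0xbd59]
Step 1: Sum all words
Raw sum = 41631 + 31844 + 30522 + 524 + 48473 = 152994
Step 2: Fold carry: (21922 + 2) = 21924
One's complement = ~21924 & 0xFFFF = 43611

43611


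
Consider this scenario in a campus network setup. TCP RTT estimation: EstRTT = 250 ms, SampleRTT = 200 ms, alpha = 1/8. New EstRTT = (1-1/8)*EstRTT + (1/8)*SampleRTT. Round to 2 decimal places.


Given: EstRTT = 250 ms, SampleRTT = 200 ms, alpha = 1/8
New EstRTT = (1 - alpha) * EstRTT + alpha * SampleRTT
(7/8) * 250 = 218.75
(1/8) * 200 = 25
New EstRTT = 218.75 + 25 = 243.75 ms -> 243.75 ms (2 dp)

243.75


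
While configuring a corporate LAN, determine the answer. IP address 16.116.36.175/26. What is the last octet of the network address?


Given: IP = 16.116.36.175, prefix = /26
Subnet mask = 255.255.255.192
Last octet of IP: 175
Last octet of mask: 192
Network last octet = 175 AND 192 = 128

128


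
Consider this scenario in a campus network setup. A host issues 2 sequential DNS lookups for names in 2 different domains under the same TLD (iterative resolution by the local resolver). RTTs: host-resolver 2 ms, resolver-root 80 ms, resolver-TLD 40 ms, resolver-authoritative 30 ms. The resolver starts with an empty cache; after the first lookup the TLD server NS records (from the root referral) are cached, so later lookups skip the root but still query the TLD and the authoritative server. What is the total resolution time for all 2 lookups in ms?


Lookup 1 (cold cache): local + root + TLD + auth = 2 + 80 + 40 + 30 = 152 ms
Lookups 2..2 (TLD NS cached -> skip root; new domain -> still ask TLD and auth): local + TLD + auth = 2 + 40 + 30 = 72 ms each
Remaining 1 lookups: 1 * 72 = 72 ms
Total = 152 + 72 = 224 ms

224


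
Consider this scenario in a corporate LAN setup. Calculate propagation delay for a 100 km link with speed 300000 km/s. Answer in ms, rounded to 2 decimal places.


Given: distance = 100 km, speed = 300000 km/s
Delay = distance / speed = 100 / 300000 seconds
Delay in ms = 100 * 1000 / 300000
Delay = 0.3333 ms
Rounded to 2 dp = 0.33 ms

0.33


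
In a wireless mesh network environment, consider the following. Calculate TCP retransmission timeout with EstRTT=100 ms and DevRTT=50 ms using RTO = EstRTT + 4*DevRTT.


Given: EstRTT = 100 ms, DevRTT = 50 ms
Timeout = EstRTT + 4 * DevRTT
4 * DevRTT = 4 * 50 = 200
Timeout = 100 + 200 = 300 ms

300


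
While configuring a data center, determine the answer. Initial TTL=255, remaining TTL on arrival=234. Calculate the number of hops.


Given: initial TTL = 255, received TTL = 234
Hops = initial TTL - received TTL
Hops = 255 - 234 = 21

21


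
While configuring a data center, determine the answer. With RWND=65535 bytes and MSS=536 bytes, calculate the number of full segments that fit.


Given: RWND = 65535 bytes, MSS = 536 bytes
Full segments = floor(RWND / MSS)
Full segments = floor(65535 / 536)
Full segments = floor(122.2668) = 122

122


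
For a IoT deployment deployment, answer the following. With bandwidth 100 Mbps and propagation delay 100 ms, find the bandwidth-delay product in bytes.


Given: bandwidth = 100 Mbps, delay = 100 ms
BDP in bits = 100 * 10^6 * 100 / 1000
BDP in bits = 10000000
BDP in bytes = 10000000 / 8 = 1250000

1250000


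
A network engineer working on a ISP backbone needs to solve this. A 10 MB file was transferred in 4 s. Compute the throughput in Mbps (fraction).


Given: file = 10 MB, time = 4 s
File in Mb = 10 * 8 = 80 Mb
Throughput = 80 / 4 Mbps
Throughput = 20 Mbps

20


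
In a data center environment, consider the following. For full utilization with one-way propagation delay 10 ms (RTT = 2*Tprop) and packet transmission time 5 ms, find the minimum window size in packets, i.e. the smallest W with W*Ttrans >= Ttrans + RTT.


Given: Ttrans = 5 ms, RTT = 20 ms (= 2 * Tprop, Tprop = 10 ms)
Time until first ACK returns = Ttrans + RTT = 5 + 20 = 25 ms
Need W * Ttrans >= Ttrans + RTT  ->  W >= (Ttrans + RTT) / Ttrans
(Ttrans + RTT) / Ttrans = 25 / 5 = 5
W_min = ceil(5) = 5

5


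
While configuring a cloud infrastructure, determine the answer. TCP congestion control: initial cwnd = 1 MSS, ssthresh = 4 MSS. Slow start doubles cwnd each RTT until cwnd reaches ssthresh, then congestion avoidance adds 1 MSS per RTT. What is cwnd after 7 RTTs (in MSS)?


RTT 0: cwnd = 1 MSS (initial)
RTT 1: cwnd = 2 MSS (slow start, doubled)
RTT 2: cwnd = 4 MSS (slow start, doubled)
RTT 3: cwnd = 5 MSS (congestion avoidance, +1)
RTT 4: cwnd = 6 MSS (congestion avoidance, +1)
RTT 5: cwnd = 7 MSS (congestion avoidance, +1)
RTT 6: cwnd = 8 MSS (congestion avoidance, +1)
RTT 7: cwnd = 9 MSS (congestion avoidance, +1)

9


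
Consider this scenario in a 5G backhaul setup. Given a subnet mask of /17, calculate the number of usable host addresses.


Given: subnet mask /17
Host bits = 32 - 17 = 15
Total addresses = 2^15 = 32768
Usable hosts = 32768 - 2 (network + broadcast) = 32766

32766


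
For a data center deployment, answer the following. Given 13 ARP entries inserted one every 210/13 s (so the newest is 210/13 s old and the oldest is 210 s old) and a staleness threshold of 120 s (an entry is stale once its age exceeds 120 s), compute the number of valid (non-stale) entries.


Ages are k * 210/13 s for k = 1..13 (spacing = 16.1538 s).
Entry k is valid iff k * 210/13 <= 120 iff k <= 13 * 120 / 210 = 7.4286
n_valid = floor(7.4286) = 7
(n_stale = 13 - 7 = 6)

7


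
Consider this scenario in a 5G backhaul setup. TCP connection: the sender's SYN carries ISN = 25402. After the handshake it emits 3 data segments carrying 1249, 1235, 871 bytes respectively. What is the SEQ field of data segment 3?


The SYN occupies sequence number ISN = 25402, so the first data byte is ISN + 1 = 25403.
SEQ of data segment i = (ISN + 1) + sum of payload sizes of segments 1..i-1.
Segment 1: SEQ = 25403, payload = 1249 bytes
Segment 2: SEQ = 26652, payload = 1235 bytes
Segment 3: SEQ = 27887, payload = 871 bytes
SEQ of segment 3 = 25403 + 1249 + 1235 = 27887

27887


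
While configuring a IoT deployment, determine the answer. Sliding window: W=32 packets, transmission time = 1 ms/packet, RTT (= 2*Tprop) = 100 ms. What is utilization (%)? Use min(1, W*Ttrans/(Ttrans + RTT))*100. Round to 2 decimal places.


Given: W = 32, Ttrans = 1 ms, RTT = 100 ms (= 2 * Tprop, Tprop = 50 ms)
Cycle time = Ttrans + RTT = 1 + 100 = 101 ms (first packet sent until its ACK returns)
W * Ttrans = 32 * 1 = 32 ms of sending per cycle
W * Ttrans / (Ttrans + RTT) = 32 / 101 = 0.316832
U = min(1, 0.316832) = 0.316832
U% = 31.68%

31.68


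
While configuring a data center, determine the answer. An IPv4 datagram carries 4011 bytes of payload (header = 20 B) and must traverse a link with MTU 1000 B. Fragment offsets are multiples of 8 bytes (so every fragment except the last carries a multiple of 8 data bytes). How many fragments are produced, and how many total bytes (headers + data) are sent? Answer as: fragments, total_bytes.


Max data per non-final fragment = floor((MTU - header)/8)*8 = floor((1000 - 20)/8)*8 = floor(980/8)*8 = 976 B
Final fragment needs no 8-byte alignment: it can carry up to MTU - header = 980 B
Non-final fragments needed = ceil((payload - 980) / 976) = ceil(3031/976) = ceil(3.1055) = 4
Number of fragments = 4 + 1 = 5
Fragment sizes (data): 4 * 976 B + 107 B (last, 107 <= 980 OK)
Total bytes sent = payload + n_frags * header = 4011 + 5*20 = 4011 + 100 = 4111 B

5, 4111


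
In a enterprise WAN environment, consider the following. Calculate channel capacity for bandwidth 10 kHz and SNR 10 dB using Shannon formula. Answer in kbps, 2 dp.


Given: B = 10 kHz, SNR = 10 dB
SNR linear = 10^(10/10) = 10
1 + SNR = 11
log2(11) = 3.4594316186
C = 10 * 1000 * 3.4594316186 = 34594.3162 bps
C = 34.594316 kbps -> 34.59 kbps (2 dp)

34.59


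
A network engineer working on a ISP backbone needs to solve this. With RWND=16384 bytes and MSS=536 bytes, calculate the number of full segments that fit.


Given: RWND = 16384 bytes, MSS = 536 bytes
Full segments = floor(RWND / MSS)
Full segments = floor(16384 / 536)
Full segments = floor(30.5672) = 30

30


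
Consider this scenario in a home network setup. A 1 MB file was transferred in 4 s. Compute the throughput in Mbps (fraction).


Given: file = 1 MB, time = 4 s
File in Mb = 1 * 8 = 8 Mb
Throughput = 8 / 4 Mbps
Throughput = 2 Mbps

2


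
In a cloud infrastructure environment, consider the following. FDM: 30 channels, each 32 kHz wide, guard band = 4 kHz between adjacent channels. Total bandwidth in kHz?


Given: 30 channels, 32 kHz each, guard = 4 kHz
Channel bandwidth = 30 * 32 = 960 kHz
Guard bands = 29 gaps * 4 kHz = 116 kHz
Total = 960 + 116 = 1076 kHz

1076


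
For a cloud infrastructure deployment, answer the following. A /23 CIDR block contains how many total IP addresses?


Given: CIDR prefix /23
Host bits = 32 - 23 = 9
Total addresses = 2^9 = 512

512


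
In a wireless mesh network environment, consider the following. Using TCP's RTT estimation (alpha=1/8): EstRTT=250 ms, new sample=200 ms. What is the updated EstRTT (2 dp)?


Given: EstRTT = 250 ms, SampleRTT = 200 ms, alpha = 1/8
New EstRTT = (1 - alpha) * EstRTT + alpha * SampleRTT
(7/8) * 250 = 218.75
(1/8) * 200 = 25
New EstRTT = 218.75 + 25 = 243.75 ms -> 243.75 ms (2 dp)

243.75


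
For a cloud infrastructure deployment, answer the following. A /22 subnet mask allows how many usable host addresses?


Given: subnet mask /22
Host bits = 32 - 22 = 10
Total addresses = 2^10 = 1024
Usable hosts = 1024 - 2 (network + broadcast) = 1022

1022


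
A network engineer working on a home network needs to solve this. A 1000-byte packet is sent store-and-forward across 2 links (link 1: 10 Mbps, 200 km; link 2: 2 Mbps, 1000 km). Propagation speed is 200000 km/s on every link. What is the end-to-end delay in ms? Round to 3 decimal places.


Packet = 1000 bytes = 8000 bits. Store-and-forward: sum (t_trans + t_prop) per link.
Link 1: t_trans = 8000/(10*10^6) s = 0.8000 ms; t_prop = 200/200000 s = 1.0000 ms; subtotal = 1.8000 ms
Link 2: t_trans = 8000/(2*10^6) s = 4.0000 ms; t_prop = 1000/200000 s = 5.0000 ms; subtotal = 9.0000 ms
End-to-end = 1.8000 + 9.0000 = 10.8000 ms -> 10.800 ms (3 dp)

10.800


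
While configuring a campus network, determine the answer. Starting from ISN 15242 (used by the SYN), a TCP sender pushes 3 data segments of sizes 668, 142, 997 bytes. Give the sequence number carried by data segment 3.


The SYN occupies sequence number ISN = 15242, so the first data byte is ISN + 1 = 15243.
SEQ of data segment i = (ISN + 1) + sum of payload sizes of segments 1..i-1.
Segment 1: SEQ = 15243, payload = 668 bytes
Segment 2: SEQ = 15911, payload = 142 bytes
Segment 3: SEQ = 16053, payload = 997 bytes
SEQ of segment 3 = 15243 + 668 + 142 = 16053

16053


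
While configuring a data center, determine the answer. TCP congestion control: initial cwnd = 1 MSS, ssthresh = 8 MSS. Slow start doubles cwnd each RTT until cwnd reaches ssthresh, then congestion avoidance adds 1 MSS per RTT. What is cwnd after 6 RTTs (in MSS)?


RTT 0: cwnd = 1 MSS (initial)
RTT 1: cwnd = 2 MSS (slow start, doubled)
RTT 2: cwnd = 4 MSS (slow start, doubled)
RTT 3: cwnd = 8 MSS (slow start, doubled)
RTT 4: cwnd = 9 MSS (congestion avoidance, +1)
RTT 5: cwnd = 10 MSS (congestion avoidance, +1)
RTT 6: cwnd = 11 MSS (congestion avoidance, +1)

11


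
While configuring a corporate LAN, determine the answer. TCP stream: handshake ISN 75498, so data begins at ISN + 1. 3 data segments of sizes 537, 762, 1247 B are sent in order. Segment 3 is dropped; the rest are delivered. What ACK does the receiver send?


SYN uses sequence number 75498; first data byte = ISN + 1 = 75499.
Segment 1: SEQ = 75499, len = 537 B, covers [75499, 76035]
Segment 2: SEQ = 76036, len = 762 B, covers [76036, 76797]
Segment 3: SEQ = 76798, len = 1247 B, covers [76798, 78044] [LOST]
In-order data received: bytes [75499, 76797] (segments 1..2).
Segment 3 missing -> gap begins at byte 76798.
Cumulative ACK = next expected in-order byte = 75499 + 537 + 762 = 76798

76798


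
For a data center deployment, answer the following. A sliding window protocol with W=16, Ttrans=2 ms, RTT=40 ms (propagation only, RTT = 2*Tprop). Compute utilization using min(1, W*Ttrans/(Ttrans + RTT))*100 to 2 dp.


Given: W = 16, Ttrans = 2 ms, RTT = 40 ms (= 2 * Tprop, Tprop = 20 ms)
Cycle time = Ttrans + RTT = 2 + 40 = 42 ms (first packet sent until its ACK returns)
W * Ttrans = 16 * 2 = 32 ms of sending per cycle
W * Ttrans / (Ttrans + RTT) = 32 / 42 = 0.761905
U = min(1, 0.761905) = 0.761905
U% = 76.19%

76.19


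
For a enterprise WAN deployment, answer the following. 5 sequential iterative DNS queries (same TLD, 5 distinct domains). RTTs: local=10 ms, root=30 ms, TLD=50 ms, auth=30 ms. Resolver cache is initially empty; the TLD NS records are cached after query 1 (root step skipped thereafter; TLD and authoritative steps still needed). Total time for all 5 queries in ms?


Lookup 1 (cold cache): local + root + TLD + auth = 10 + 30 + 50 + 30 = 120 ms
Lookups 2..5 (TLD NS cached -> skip root; new domain -> still ask TLD and auth): local + TLD + auth = 10 + 50 + 30 = 90 ms each
Remaining 4 lookups: 4 * 90 = 360 ms
Total = 120 + 360 = 480 ms

480


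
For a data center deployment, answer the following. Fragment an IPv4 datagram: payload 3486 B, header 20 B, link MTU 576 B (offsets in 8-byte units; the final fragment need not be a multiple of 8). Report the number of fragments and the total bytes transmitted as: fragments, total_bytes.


Max data per non-final fragment = floor((MTU - header)/8)*8 = floor((576 - 20)/8)*8 = floor(556/8)*8 = 552 B
Final fragment needs no 8-byte alignment: it can carry up to MTU - header = 556 B
Non-final fragments needed = ceil((payload - 556) / 552) = ceil(2930/552) = ceil(5.3080) = 6
Number of fragments = 6 + 1 = 7
Fragment sizes (data): 6 * 552 B + 174 B (last, 174 <= 556 OK)
Total bytes sent = payload + n_frags * header = 3486 + 7*20 = 3486 + 140 = 3626 B

7, 3626


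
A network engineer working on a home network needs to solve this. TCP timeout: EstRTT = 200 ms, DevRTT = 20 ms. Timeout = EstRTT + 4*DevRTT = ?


Given: EstRTT = 200 ms, DevRTT = 20 ms
Timeout = EstRTT + 4 * DevRTT
4 * DevRTT = 4 * 20 = 80
Timeout = 200 + 80 = 280 ms

280


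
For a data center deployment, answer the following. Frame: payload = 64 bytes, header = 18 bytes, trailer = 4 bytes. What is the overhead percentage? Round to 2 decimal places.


Given: payload = 64 B, header = 18 B, trailer = 4 B
Overhead bytes = header + trailer = 18 + 4 = 22
Total frame = payload + overhead = 64 + 22 = 86
Overhead % = 22 / 86 * 100 = 25.5814% -> 25.58% (2 dp)

25.58


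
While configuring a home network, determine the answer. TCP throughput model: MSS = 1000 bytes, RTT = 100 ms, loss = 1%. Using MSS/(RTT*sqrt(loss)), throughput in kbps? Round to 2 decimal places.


Given: MSS = 1000 bytes, RTT = 100 ms, loss = 1%
RTT in seconds = 100 / 1000 = 0.1
Loss rate = 1% = 0.01
sqrt(loss) = sqrt(0.01) = 0.1
Throughput (bytes/s) = 1000 / (0.1 * 0.1) = 100000.0000
Throughput (kbps) = 100000.0000 * 8 / 1000 = 800.000000 -> 800.00 kbps (2 dp)

800.00
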